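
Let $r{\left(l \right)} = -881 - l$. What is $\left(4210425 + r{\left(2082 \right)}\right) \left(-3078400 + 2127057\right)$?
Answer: $-4002739521466$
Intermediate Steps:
$\left(4210425 + r{\left(2082 \right)}\right) \left(-3078400 + 2127057\right) = \left(4210425 - 2963\right) \left(-3078400 + 2127057\right) = \left(4210425 - 2963\right) \left(-951343\right) = 4207462 \left(-951343\right) = -4002739521466$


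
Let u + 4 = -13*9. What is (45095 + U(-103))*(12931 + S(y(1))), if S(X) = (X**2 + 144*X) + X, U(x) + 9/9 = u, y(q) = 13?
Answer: 673920405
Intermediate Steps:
u = -121 (u = -4 - 13*9 = -4 - 117 = -121)
U(x) = -122 (U(x) = -1 - 121 = -122)
S(X) = X**2 + 145*X
(45095 + U(-103))*(12931 + S(y(1))) = (45095 - 122)*(12931 + 13*(145 + 13)) = 44973*(12931 + 13*158) = 44973*(12931 + 2054) = 44973*14985 = 673920405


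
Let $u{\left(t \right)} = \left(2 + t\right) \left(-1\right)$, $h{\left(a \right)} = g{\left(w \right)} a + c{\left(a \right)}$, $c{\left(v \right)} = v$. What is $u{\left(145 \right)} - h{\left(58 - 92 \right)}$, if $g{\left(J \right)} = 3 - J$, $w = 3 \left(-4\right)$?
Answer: $397$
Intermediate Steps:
$w = -12$
$h{\left(a \right)} = 16 a$ ($h{\left(a \right)} = \left(3 - -12\right) a + a = \left(3 + 12\right) a + a = 15 a + a = 16 a$)
$u{\left(t \right)} = -2 - t$
$u{\left(145 \right)} - h{\left(58 - 92 \right)} = \left(-2 - 145\right) - 16 \left(58 - 92\right) = -147 - 16 \left(-34\right) = -147 - -544 = -147 + 544 = 397$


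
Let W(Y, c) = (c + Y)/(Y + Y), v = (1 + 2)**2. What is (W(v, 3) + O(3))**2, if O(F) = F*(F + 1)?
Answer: 1444/9 ≈ 160.44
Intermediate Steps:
v = 9 (v = 3**2 = 9)
W(Y, c) = (Y + c)/(2*Y) (W(Y, c) = (Y + c)/((2*Y)) = (Y + c)*(1/(2*Y)) = (Y + c)/(2*Y))
O(F) = F*(1 + F)
(W(v, 3) + O(3))**2 = ((1/2)*(9 + 3)/9 + 3*(1 + 3))**2 = ((1/2)*(1/9)*12 + 3*4)**2 = (2/3 + 12)**2 = (38/3)**2 = 1444/9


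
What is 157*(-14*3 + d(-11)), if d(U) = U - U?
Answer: -6594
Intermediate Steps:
d(U) = 0
157*(-14*3 + d(-11)) = 157*(-14*3 + 0) = 157*(-42 + 0) = 157*(-42) = -6594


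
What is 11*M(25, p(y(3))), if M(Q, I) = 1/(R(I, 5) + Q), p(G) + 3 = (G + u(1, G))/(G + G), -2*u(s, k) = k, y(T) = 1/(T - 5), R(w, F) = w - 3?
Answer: 4/7 ≈ 0.57143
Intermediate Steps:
R(w, F) = -3 + w
y(T) = 1/(-5 + T)
u(s, k) = -k/2
p(G) = -11/4 (p(G) = -3 + (G - G/2)/(G + G) = -3 + (G/2)/((2*G)) = -3 + (G/2)*(1/(2*G)) = -3 + 1/4 = -11/4)
M(Q, I) = 1/(-3 + I + Q) (M(Q, I) = 1/((-3 + I) + Q) = 1/(-3 + I + Q))
11*M(25, p(y(3))) = 11/(-3 - 11/4 + 25) = 11/(77/4) = 11*(4/77) = 4/7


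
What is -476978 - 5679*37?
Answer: -687101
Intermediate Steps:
-476978 - 5679*37 = -476978 - 210123 = -687101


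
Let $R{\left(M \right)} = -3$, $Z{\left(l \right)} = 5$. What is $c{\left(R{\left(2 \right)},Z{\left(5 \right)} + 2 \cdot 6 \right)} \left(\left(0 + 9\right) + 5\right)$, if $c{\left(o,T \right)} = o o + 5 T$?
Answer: $1316$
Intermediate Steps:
$c{\left(o,T \right)} = o^{2} + 5 T$
$c{\left(R{\left(2 \right)},Z{\left(5 \right)} + 2 \cdot 6 \right)} \left(\left(0 + 9\right) + 5\right) = \left(\left(-3\right)^{2} + 5 \left(5 + 2 \cdot 6\right)\right) \left(\left(0 + 9\right) + 5\right) = \left(9 + 5 \left(5 + 12\right)\right) \left(9 + 5\right) = \left(9 + 5 \cdot 17\right) 14 = \left(9 + 85\right) 14 = 94 \cdot 14 = 1316$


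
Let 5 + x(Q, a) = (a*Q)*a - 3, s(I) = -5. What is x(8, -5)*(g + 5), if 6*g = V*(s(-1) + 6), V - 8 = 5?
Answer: 1376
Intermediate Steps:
V = 13 (V = 8 + 5 = 13)
x(Q, a) = -8 + Q*a² (x(Q, a) = -5 + ((a*Q)*a - 3) = -5 + ((Q*a)*a - 3) = -5 + (Q*a² - 3) = -5 + (-3 + Q*a²) = -8 + Q*a²)
g = 13/6 (g = (13*(-5 + 6))/6 = (13*1)/6 = (⅙)*13 = 13/6 ≈ 2.1667)
x(8, -5)*(g + 5) = (-8 + 8*(-5)²)*(13/6 + 5) = (-8 + 8*25)*(43/6) = (-8 + 200)*(43/6) = 192*(43/6) = 1376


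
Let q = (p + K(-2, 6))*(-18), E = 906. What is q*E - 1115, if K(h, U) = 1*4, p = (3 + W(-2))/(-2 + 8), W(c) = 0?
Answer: -74501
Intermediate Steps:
p = ½ (p = (3 + 0)/(-2 + 8) = 3/6 = 3*(⅙) = ½ ≈ 0.50000)
K(h, U) = 4
q = -81 (q = (½ + 4)*(-18) = (9/2)*(-18) = -81)
q*E - 1115 = -81*906 - 1115 = -73386 - 1115 = -74501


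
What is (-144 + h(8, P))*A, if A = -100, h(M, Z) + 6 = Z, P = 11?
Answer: 13900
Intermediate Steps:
h(M, Z) = -6 + Z
(-144 + h(8, P))*A = (-144 + (-6 + 11))*(-100) = (-144 + 5)*(-100) = -139*(-100) = 13900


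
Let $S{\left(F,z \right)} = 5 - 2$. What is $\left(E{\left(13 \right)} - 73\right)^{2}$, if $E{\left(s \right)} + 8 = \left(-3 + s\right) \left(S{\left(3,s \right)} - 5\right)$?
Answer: $10201$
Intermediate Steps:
$S{\left(F,z \right)} = 3$ ($S{\left(F,z \right)} = 5 - 2 = 3$)
$E{\left(s \right)} = -2 - 2 s$ ($E{\left(s \right)} = -8 + \left(-3 + s\right) \left(3 - 5\right) = -8 + \left(-3 + s\right) \left(-2\right) = -8 - \left(-6 + 2 s\right) = -2 - 2 s$)
$\left(E{\left(13 \right)} - 73\right)^{2} = \left(\left(-2 - 26\right) - 73\right)^{2} = \left(-28 - 73\right)^{2} = \left(-101\right)^{2} = 10201$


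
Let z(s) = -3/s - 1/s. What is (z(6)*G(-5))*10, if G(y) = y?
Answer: 100/3 ≈ 33.333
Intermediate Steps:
z(s) = -4/s
(z(6)*G(-5))*10 = (-4/6*(-5))*10 = (-4*⅙*(-5))*10 = -⅔*(-5)*10 = (10/3)*10 = 100/3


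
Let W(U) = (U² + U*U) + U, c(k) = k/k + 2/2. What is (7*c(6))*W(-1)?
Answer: 14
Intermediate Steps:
c(k) = 2 (c(k) = 1 + 2*(½) = 1 + 1 = 2)
W(U) = U + 2*U² (W(U) = (U² + U²) + U = 2*U² + U = U + 2*U²)
(7*c(6))*W(-1) = (7*2)*(-(1 + 2*(-1))) = 14*(-(1 - 2)) = 14*(-1*(-1)) = 14*1 = 14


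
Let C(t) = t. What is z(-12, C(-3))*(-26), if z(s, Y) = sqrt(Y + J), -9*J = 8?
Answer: -26*I*sqrt(35)/3 ≈ -51.273*I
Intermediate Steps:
J = -8/9 (J = -1/9*8 = -8/9 ≈ -0.88889)
z(s, Y) = sqrt(-8/9 + Y) (z(s, Y) = sqrt(Y - 8/9) = sqrt(-8/9 + Y))
z(-12, C(-3))*(-26) = (sqrt(-8 + 9*(-3))/3)*(-26) = (sqrt(-8 - 27)/3)*(-26) = (sqrt(-35)/3)*(-26) = ((I*sqrt(35))/3)*(-26) = (I*sqrt(35)/3)*(-26) = -26*I*sqrt(35)/3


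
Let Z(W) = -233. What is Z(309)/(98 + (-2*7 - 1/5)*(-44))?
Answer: -1165/3614 ≈ -0.32236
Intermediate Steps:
Z(309)/(98 + (-2*7 - 1/5)*(-44)) = -233/(98 + (-2*7 - 1/5)*(-44)) = -233/(98 + (-14 - 1*1/5)*(-44)) = -233/(98 + (-14 - 1/5)*(-44)) = -233/(98 - 71/5*(-44)) = -233/(98 + 3124/5) = -233/3614/5 = -233*5/3614 = -1165/3614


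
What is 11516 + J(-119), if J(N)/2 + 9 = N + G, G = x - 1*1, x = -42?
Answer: 11174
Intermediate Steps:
G = -43 (G = -42 - 1*1 = -42 - 1 = -43)
J(N) = -104 + 2*N (J(N) = -18 + 2*(N - 43) = -18 + 2*(-43 + N) = -18 + (-86 + 2*N) = -104 + 2*N)
11516 + J(-119) = 11516 + (-104 + 2*(-119)) = 11516 + (-104 - 238) = 11516 - 342 = 11174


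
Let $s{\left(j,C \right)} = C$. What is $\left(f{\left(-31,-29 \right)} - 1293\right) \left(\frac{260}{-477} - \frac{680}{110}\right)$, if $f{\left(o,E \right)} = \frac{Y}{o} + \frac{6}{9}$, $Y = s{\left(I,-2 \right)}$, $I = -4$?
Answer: $\frac{4241908576}{487971} \approx 8693.0$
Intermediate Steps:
$Y = -2$
$f{\left(o,E \right)} = \frac{2}{3} - \frac{2}{o}$ ($f{\left(o,E \right)} = - \frac{2}{o} + \frac{6}{9} = - \frac{2}{o} + 6 \cdot \frac{1}{9} = - \frac{2}{o} + \frac{2}{3} = \frac{2}{3} - \frac{2}{o}$)
$\left(f{\left(-31,-29 \right)} - 1293\right) \left(\frac{260}{-477} - \frac{680}{110}\right) = \left(\left(\frac{2}{3} - \frac{2}{-31}\right) - 1293\right) \left(\frac{260}{-477} - \frac{680}{110}\right) = \left(\left(\frac{2}{3} - - \frac{2}{31}\right) - 1293\right) \left(260 \left(- \frac{1}{477}\right) - \frac{68}{11}\right) = \left(\left(\frac{2}{3} + \frac{2}{31}\right) - 1293\right) \left(- \frac{260}{477} - \frac{68}{11}\right) = \left(\frac{68}{93} - 1293\right) \left(- \frac{35296}{5247}\right) = \left(- \frac{120181}{93}\right) \left(- \frac{35296}{5247}\right) = \frac{4241908576}{487971}$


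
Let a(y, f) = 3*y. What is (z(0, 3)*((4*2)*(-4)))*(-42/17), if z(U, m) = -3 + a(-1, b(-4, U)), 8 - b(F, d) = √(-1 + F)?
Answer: -8064/17 ≈ -474.35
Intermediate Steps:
b(F, d) = 8 - √(-1 + F)
z(U, m) = -6 (z(U, m) = -3 + 3*(-1) = -3 - 3 = -6)
(z(0, 3)*((4*2)*(-4)))*(-42/17) = (-6*4*2*(-4))*(-42/17) = (-48*(-4))*(-42*1/17) = -6*(-32)*(-42/17) = 192*(-42/17) = -8064/17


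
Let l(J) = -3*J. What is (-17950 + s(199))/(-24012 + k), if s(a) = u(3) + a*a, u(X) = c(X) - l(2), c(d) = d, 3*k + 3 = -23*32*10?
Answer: -64980/79399 ≈ -0.81840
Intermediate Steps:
k = -7363/3 (k = -1 + (-23*32*10)/3 = -1 + (-736*10)/3 = -1 + (1/3)*(-7360) = -1 - 7360/3 = -7363/3 ≈ -2454.3)
u(X) = 6 + X (u(X) = X - (-3)*2 = X - 1*(-6) = X + 6 = 6 + X)
s(a) = 9 + a**2 (s(a) = (6 + 3) + a*a = 9 + a**2)
(-17950 + s(199))/(-24012 + k) = (-17950 + (9 + 199**2))/(-24012 - 7363/3) = (-17950 + (9 + 39601))/(-79399/3) = (-17950 + 39610)*(-3/79399) = 21660*(-3/79399) = -64980/79399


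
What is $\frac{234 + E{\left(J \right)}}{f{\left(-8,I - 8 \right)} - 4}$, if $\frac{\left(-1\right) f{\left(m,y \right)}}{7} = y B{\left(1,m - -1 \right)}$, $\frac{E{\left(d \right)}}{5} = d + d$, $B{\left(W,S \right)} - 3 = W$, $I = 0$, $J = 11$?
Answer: $\frac{86}{55} \approx 1.5636$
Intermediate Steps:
$B{\left(W,S \right)} = 3 + W$
$E{\left(d \right)} = 10 d$ ($E{\left(d \right)} = 5 \left(d + d\right) = 5 \cdot 2 d = 10 d$)
$f{\left(m,y \right)} = - 28 y$ ($f{\left(m,y \right)} = - 7 y \left(3 + 1\right) = - 7 y 4 = - 7 \cdot 4 y = - 28 y$)
$\frac{234 + E{\left(J \right)}}{f{\left(-8,I - 8 \right)} - 4} = \frac{234 + 10 \cdot 11}{- 28 \left(0 - 8\right) - 4} = \frac{234 + 110}{- 28 \left(0 - 8\right) - 4} = \frac{344}{\left(-28\right) \left(-8\right) - 4} = \frac{344}{224 - 4} = \frac{344}{220} = 344 \cdot \frac{1}{220} = \frac{86}{55}$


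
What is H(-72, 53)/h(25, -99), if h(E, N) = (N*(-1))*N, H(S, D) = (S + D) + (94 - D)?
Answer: -2/891 ≈ -0.0022447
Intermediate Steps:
H(S, D) = 94 + S (H(S, D) = (D + S) + (94 - D) = 94 + S)
h(E, N) = -N**2 (h(E, N) = (-N)*N = -N**2)
H(-72, 53)/h(25, -99) = (94 - 72)/((-1*(-99)**2)) = 22/((-1*9801)) = 22/(-9801) = 22*(-1/9801) = -2/891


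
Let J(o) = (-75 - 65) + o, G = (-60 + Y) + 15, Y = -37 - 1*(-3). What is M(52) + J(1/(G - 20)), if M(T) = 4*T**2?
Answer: 1056923/99 ≈ 10676.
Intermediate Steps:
Y = -34 (Y = -37 + 3 = -34)
G = -79 (G = (-60 - 34) + 15 = -94 + 15 = -79)
J(o) = -140 + o
M(52) + J(1/(G - 20)) = 4*52**2 + (-140 + 1/(-79 - 20)) = 4*2704 + (-140 + 1/(-99)) = 10816 + (-140 - 1/99) = 10816 - 13861/99 = 1056923/99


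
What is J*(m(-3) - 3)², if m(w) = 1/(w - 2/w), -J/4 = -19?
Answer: 43776/49 ≈ 893.39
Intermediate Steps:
J = 76 (J = -4*(-19) = 76)
J*(m(-3) - 3)² = 76*(-3/(-2 + (-3)²) - 3)² = 76*(-3/(-2 + 9) - 3)² = 76*(-3/7 - 3)² = 76*(-24/7)² = 76*(576/49) = 43776/49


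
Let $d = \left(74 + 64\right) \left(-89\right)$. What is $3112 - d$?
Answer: $15394$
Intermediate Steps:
$d = -12282$ ($d = 138 \left(-89\right) = -12282$)
$3112 - d = 3112 - -12282 = 3112 + 12282 = 15394$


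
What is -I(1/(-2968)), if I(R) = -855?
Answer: 855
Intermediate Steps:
-I(1/(-2968)) = -1*(-855) = 855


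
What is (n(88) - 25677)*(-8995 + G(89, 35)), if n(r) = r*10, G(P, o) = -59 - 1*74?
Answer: 226347016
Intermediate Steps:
G(P, o) = -133 (G(P, o) = -59 - 74 = -133)
n(r) = 10*r
(n(88) - 25677)*(-8995 + G(89, 35)) = (10*88 - 25677)*(-8995 - 133) = (880 - 25677)*(-9128) = -24797*(-9128) = 226347016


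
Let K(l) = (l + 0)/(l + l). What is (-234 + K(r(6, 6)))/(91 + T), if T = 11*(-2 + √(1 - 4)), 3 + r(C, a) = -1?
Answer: -10741/3416 + 5137*I*√3/10248 ≈ -3.1443 + 0.86822*I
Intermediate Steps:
r(C, a) = -4 (r(C, a) = -3 - 1 = -4)
K(l) = ½ (K(l) = l/((2*l)) = l*(1/(2*l)) = ½)
T = -22 + 11*I*√3 (T = 11*(-2 + √(-3)) = 11*(-2 + I*√3) = -22 + 11*I*√3 ≈ -22.0 + 19.053*I)
(-234 + K(r(6, 6)))/(91 + T) = (-234 + ½)/(91 + (-22 + 11*I*√3)) = -467/(2*(69 + 11*I*√3))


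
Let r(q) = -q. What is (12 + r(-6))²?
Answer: 324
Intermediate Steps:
(12 + r(-6))² = (12 - 1*(-6))² = (12 + 6)² = 18² = 324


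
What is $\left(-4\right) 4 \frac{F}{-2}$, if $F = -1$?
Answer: $-8$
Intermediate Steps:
$\left(-4\right) 4 \frac{F}{-2} = \left(-4\right) 4 \left(- \frac{1}{-2}\right) = - 16 \left(\left(-1\right) \left(- \frac{1}{2}\right)\right) = \left(-16\right) \frac{1}{2} = -8$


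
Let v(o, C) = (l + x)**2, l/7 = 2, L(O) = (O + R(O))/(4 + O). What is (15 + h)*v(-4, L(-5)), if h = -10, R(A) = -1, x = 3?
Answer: 1445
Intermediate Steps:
L(O) = (-1 + O)/(4 + O) (L(O) = (O - 1)/(4 + O) = (-1 + O)/(4 + O))
l = 14 (l = 7*2 = 14)
v(o, C) = 289 (v(o, C) = (14 + 3)**2 = 17**2 = 289)
(15 + h)*v(-4, L(-5)) = (15 - 10)*289 = 5*289 = 1445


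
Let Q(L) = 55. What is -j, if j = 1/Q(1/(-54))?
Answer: -1/55 ≈ -0.018182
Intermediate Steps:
j = 1/55 ≈ 0.018182
-j = -1*1/55 = -1/55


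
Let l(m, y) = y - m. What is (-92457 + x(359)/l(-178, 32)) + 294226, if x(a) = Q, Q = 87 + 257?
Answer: 21185917/105 ≈ 2.0177e+5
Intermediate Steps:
Q = 344
x(a) = 344
(-92457 + x(359)/l(-178, 32)) + 294226 = (-92457 + 344/(32 - 1*(-178))) + 294226 = (-92457 + 344/(32 + 178)) + 294226 = (-92457 + 344/210) + 294226 = (-92457 + 344*(1/210)) + 294226 = (-92457 + 172/105) + 294226 = -9707813/105 + 294226 = 21185917/105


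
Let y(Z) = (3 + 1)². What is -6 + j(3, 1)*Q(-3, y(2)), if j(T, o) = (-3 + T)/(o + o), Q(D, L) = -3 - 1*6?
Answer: -6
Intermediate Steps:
y(Z) = 16 (y(Z) = 4² = 16)
Q(D, L) = -9 (Q(D, L) = -3 - 6 = -9)
j(T, o) = (-3 + T)/(2*o) (j(T, o) = (-3 + T)/((2*o)) = (-3 + T)*(1/(2*o)) = (-3 + T)/(2*o))
-6 + j(3, 1)*Q(-3, y(2)) = -6 + ((½)*(-3 + 3)/1)*(-9) = -6 + ((½)*1*0)*(-9) = -6 + 0*(-9) = -6 + 0 = -6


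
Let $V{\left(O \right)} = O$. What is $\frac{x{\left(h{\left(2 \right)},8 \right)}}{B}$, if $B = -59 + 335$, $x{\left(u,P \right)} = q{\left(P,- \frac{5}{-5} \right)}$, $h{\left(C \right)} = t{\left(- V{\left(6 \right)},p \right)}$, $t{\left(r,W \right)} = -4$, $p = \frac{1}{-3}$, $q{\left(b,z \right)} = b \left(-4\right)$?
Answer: $- \frac{8}{69} \approx -0.11594$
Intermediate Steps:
$q{\left(b,z \right)} = - 4 b$
$p = - \frac{1}{3} \approx -0.33333$
$h{\left(C \right)} = -4$
$x{\left(u,P \right)} = - 4 P$
$B = 276$
$\frac{x{\left(h{\left(2 \right)},8 \right)}}{B} = \frac{\left(-4\right) 8}{276} = \left(-32\right) \frac{1}{276} = - \frac{8}{69}$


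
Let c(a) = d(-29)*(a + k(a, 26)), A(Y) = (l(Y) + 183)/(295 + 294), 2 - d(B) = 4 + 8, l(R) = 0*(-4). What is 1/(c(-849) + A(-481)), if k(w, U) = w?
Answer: 589/10001403 ≈ 5.8892e-5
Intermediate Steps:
l(R) = 0
d(B) = -10 (d(B) = 2 - (4 + 8) = 2 - 1*12 = 2 - 12 = -10)
A(Y) = 183/589 (A(Y) = (0 + 183)/(295 + 294) = 183/589)
c(a) = -20*a (c(a) = -10*(a + a) = -20*a)
1/(c(-849) + A(-481)) = 1/(-20*(-849) + 183/589) = 1/(16980 + 183/589) = 1/(10001403/589) = 589/10001403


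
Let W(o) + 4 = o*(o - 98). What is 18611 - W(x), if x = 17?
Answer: 19992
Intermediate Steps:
W(o) = -4 + o*(-98 + o) (W(o) = -4 + o*(o - 98) = -4 + o*(-98 + o))
18611 - W(x) = 18611 - (-4 + 17² - 98*17) = 18611 - (-4 + 289 - 1666) = 18611 - 1*(-1381) = 18611 + 1381 = 19992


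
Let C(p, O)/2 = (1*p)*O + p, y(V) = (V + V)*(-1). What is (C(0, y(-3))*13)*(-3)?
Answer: 0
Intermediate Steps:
y(V) = -2*V (y(V) = (2*V)*(-1) = -2*V)
C(p, O) = 2*p + 2*O*p (C(p, O) = 2*((1*p)*O + p) = 2*(p*O + p) = 2*(O*p + p) = 2*(p + O*p) = 2*p + 2*O*p)
(C(0, y(-3))*13)*(-3) = ((2*0*(1 - 2*(-3)))*13)*(-3) = ((2*0*(1 + 6))*13)*(-3) = ((2*0*7)*13)*(-3) = (0*13)*(-3) = 0*(-3) = 0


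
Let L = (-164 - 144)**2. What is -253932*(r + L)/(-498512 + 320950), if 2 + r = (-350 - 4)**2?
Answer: 3993588564/12683 ≈ 3.1488e+5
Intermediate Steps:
L = 94864 (L = (-308)**2 = 94864)
r = 125314 (r = -2 + (-350 - 4)**2 = -2 + (-354)**2 = -2 + 125316 = 125314)
-253932*(r + L)/(-498512 + 320950) = -253932*(125314 + 94864)/(-498512 + 320950) = -253932/((-177562/220178)) = -253932/((-177562*1/220178)) = -253932/(-12683/15727) = -253932*(-15727/12683) = 3993588564/12683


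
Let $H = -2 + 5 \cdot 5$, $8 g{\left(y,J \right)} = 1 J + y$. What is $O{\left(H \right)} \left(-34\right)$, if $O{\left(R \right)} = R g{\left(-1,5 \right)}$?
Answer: $-391$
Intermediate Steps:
$g{\left(y,J \right)} = \frac{J}{8} + \frac{y}{8}$ ($g{\left(y,J \right)} = \frac{1 J + y}{8} = \frac{J + y}{8} = \frac{J}{8} + \frac{y}{8}$)
$H = 23$ ($H = -2 + 25 = 23$)
$O{\left(R \right)} = \frac{R}{2}$ ($O{\left(R \right)} = R \left(\frac{1}{8} \cdot 5 + \frac{1}{8} \left(-1\right)\right) = R \left(\frac{5}{8} - \frac{1}{8}\right) = R \frac{1}{2} = \frac{R}{2}$)
$O{\left(H \right)} \left(-34\right) = \frac{1}{2} \cdot 23 \left(-34\right) = \frac{23}{2} \left(-34\right) = -391$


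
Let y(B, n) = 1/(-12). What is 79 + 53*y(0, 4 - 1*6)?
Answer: 895/12 ≈ 74.583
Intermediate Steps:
y(B, n) = -1/12
79 + 53*y(0, 4 - 1*6) = 79 + 53*(-1/12) = 79 - 53/12 = 895/12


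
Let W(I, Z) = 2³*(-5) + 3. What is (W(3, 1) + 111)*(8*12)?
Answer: 7104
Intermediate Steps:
W(I, Z) = -37 (W(I, Z) = 8*(-5) + 3 = -40 + 3 = -37)
(W(3, 1) + 111)*(8*12) = (-37 + 111)*(8*12) = 74*96 = 7104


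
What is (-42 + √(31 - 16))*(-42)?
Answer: 1764 - 42*√15 ≈ 1601.3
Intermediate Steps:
(-42 + √(31 - 16))*(-42) = (-42 + √15)*(-42) = 1764 - 42*√15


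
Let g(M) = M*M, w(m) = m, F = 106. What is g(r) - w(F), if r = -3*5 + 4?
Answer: 15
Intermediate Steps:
r = -11 (r = -15 + 4 = -11)
g(M) = M**2
g(r) - w(F) = (-11)**2 - 1*106 = 121 - 106 = 15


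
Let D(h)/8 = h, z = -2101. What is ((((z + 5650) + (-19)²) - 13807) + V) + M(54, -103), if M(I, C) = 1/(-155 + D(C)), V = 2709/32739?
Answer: -15105280385/1526261 ≈ -9896.9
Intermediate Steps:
V = 129/1559 (V = 2709*(1/32739) = 129/1559 ≈ 0.082745)
D(h) = 8*h
M(I, C) = 1/(-155 + 8*C)
((((z + 5650) + (-19)²) - 13807) + V) + M(54, -103) = ((((-2101 + 5650) + (-19)²) - 13807) + 129/1559) + 1/(-155 + 8*(-103)) = (((3549 + 361) - 13807) + 129/1559) + 1/(-155 - 824) = ((3910 - 13807) + 129/1559) + 1/(-979) = (-9897 + 129/1559) - 1/979 = -15429294/1559 - 1/979 = -15105280385/1526261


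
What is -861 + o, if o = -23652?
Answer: -24513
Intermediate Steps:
-861 + o = -861 - 23652 = -24513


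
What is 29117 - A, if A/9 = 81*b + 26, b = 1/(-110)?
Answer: 3177859/110 ≈ 28890.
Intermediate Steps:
b = -1/110 ≈ -0.0090909
A = 25011/110 (A = 9*(81*(-1/110) + 26) = 9*(-81/110 + 26) = 9*(2779/110) = 25011/110 ≈ 227.37)
29117 - A = 29117 - 1*25011/110 = 29117 - 25011/110 = 3177859/110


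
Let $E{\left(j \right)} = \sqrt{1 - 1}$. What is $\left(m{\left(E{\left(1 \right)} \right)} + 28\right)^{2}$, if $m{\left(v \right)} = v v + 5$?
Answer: $1089$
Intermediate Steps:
$E{\left(j \right)} = 0$ ($E{\left(j \right)} = \sqrt{0} = 0$)
$m{\left(v \right)} = 5 + v^{2}$ ($m{\left(v \right)} = v^{2} + 5 = 5 + v^{2}$)
$\left(m{\left(E{\left(1 \right)} \right)} + 28\right)^{2} = \left(\left(5 + 0^{2}\right) + 28\right)^{2} = \left(\left(5 + 0\right) + 28\right)^{2} = \left(5 + 28\right)^{2} = 33^{2} = 1089$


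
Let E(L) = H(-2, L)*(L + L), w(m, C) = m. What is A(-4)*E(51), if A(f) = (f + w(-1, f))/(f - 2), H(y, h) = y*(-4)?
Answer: 680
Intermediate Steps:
H(y, h) = -4*y
A(f) = (-1 + f)/(-2 + f) (A(f) = (f - 1)/(f - 2) = (-1 + f)/(-2 + f))
E(L) = 16*L (E(L) = (-4*(-2))*(L + L) = 8*(2*L) = 16*L)
A(-4)*E(51) = ((-1 - 4)/(-2 - 4))*(16*51) = (-5/(-6))*816 = -⅙*(-5)*816 = (⅚)*816 = 680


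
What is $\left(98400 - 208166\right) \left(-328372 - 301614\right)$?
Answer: $69151043276$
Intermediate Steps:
$\left(98400 - 208166\right) \left(-328372 - 301614\right) = \left(-109766\right) \left(-629986\right) = 69151043276$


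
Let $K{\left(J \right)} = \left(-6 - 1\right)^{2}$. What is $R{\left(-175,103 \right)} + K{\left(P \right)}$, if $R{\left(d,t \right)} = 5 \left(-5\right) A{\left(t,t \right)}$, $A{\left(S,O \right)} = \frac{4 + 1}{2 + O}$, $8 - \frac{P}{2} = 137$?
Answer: $\frac{1004}{21} \approx 47.81$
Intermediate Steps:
$P = -258$ ($P = 16 - 274 = -258$)
$A{\left(S,O \right)} = \frac{5}{2 + O}$
$R{\left(d,t \right)} = - \frac{125}{2 + t}$ ($R{\left(d,t \right)} = 5 \left(-5\right) \frac{5}{2 + t} = - 25 \frac{5}{2 + t} = - \frac{125}{2 + t}$)
$K{\left(J \right)} = 49$ ($K{\left(J \right)} = \left(-7\right)^{2} = 49$)
$R{\left(-175,103 \right)} + K{\left(P \right)} = - \frac{125}{2 + 103} + 49 = - \frac{125}{105} + 49 = \left(-125\right) \frac{1}{105} + 49 = - \frac{25}{21} + 49 = \frac{1004}{21}$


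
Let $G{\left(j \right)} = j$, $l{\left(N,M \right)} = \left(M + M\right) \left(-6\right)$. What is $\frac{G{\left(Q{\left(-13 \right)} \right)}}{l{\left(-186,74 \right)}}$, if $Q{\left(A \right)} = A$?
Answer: $\frac{13}{888} \approx 0.01464$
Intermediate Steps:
$l{\left(N,M \right)} = - 12 M$ ($l{\left(N,M \right)} = 2 M \left(-6\right) = - 12 M$)
$\frac{G{\left(Q{\left(-13 \right)} \right)}}{l{\left(-186,74 \right)}} = - \frac{13}{\left(-12\right) 74} = - \frac{13}{-888} = \left(-13\right) \left(- \frac{1}{888}\right) = \frac{13}{888}$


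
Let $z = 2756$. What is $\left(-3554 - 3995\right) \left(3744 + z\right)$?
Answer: $-49068500$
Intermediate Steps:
$\left(-3554 - 3995\right) \left(3744 + z\right) = \left(-3554 - 3995\right) \left(3744 + 2756\right) = \left(-7549\right) 6500 = -49068500$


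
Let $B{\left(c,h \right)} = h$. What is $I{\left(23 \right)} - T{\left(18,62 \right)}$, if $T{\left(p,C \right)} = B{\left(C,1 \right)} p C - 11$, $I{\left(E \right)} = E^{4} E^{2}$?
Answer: $148034784$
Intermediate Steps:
$I{\left(E \right)} = E^{6}$
$T{\left(p,C \right)} = -11 + C p$ ($T{\left(p,C \right)} = 1 p C - 11 = p C - 11 = C p - 11 = -11 + C p$)
$I{\left(23 \right)} - T{\left(18,62 \right)} = 23^{6} - \left(-11 + 62 \cdot 18\right) = 148035889 - \left(-11 + 1116\right) = 148035889 - 1105 = 148034784$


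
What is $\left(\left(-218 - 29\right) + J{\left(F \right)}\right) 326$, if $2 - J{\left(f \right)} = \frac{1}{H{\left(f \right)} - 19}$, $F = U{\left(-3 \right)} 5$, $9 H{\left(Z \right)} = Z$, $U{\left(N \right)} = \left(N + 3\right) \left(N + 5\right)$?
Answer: $- \frac{1517204}{19} \approx -79853.0$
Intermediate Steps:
$U{\left(N \right)} = \left(3 + N\right) \left(5 + N\right)$
$H{\left(Z \right)} = \frac{Z}{9}$
$F = 0$ ($F = \left(15 + \left(-3\right)^{2} + 8 \left(-3\right)\right) 5 = \left(15 + 9 - 24\right) 5 = 0 \cdot 5 = 0$)
$J{\left(f \right)} = 2 - \frac{1}{-19 + \frac{f}{9}}$ ($J{\left(f \right)} = 2 - \frac{1}{\frac{f}{9} - 19} = 2 - \frac{1}{-19 + \frac{f}{9}}$)
$\left(\left(-218 - 29\right) + J{\left(F \right)}\right) 326 = \left(\left(-218 - 29\right) + \frac{-351 + 2 \cdot 0}{-171 + 0}\right) 326 = \left(\left(-218 - 29\right) + \frac{-351 + 0}{-171}\right) 326 = \left(-247 - - \frac{39}{19}\right) 326 = \left(-247 + \frac{39}{19}\right) 326 = \left(- \frac{4654}{19}\right) 326 = - \frac{1517204}{19}$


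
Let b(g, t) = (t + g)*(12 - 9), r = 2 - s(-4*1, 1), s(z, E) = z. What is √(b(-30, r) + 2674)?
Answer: √2602 ≈ 51.010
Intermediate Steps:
r = 6 (r = 2 - (-4) = 2 - 1*(-4) = 2 + 4 = 6)
b(g, t) = 3*g + 3*t (b(g, t) = (g + t)*3 = 3*g + 3*t)
√(b(-30, r) + 2674) = √((3*(-30) + 3*6) + 2674) = √((-90 + 18) + 2674) = √(-72 + 2674) = √2602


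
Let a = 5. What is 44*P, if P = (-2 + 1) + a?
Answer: 176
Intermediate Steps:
P = 4 (P = (-2 + 1) + 5 = -1 + 5 = 4)
44*P = 44*4 = 176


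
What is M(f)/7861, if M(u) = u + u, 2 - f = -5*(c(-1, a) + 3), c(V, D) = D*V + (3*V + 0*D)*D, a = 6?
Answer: -206/7861 ≈ -0.026205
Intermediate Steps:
c(V, D) = 4*D*V (c(V, D) = D*V + (3*V + 0)*D = D*V + (3*V)*D = D*V + 3*D*V = 4*D*V)
f = -103 (f = 2 - (-5)*(4*6*(-1) + 3) = 2 - (-5)*(-24 + 3) = 2 - (-5)*(-21) = 2 - 1*105 = 2 - 105 = -103)
M(u) = 2*u
M(f)/7861 = (2*(-103))/7861 = -206*1/7861 = -206/7861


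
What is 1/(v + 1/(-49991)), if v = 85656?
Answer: 49991/4282029095 ≈ 1.1675e-5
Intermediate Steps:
1/(v + 1/(-49991)) = 1/(85656 + 1/(-49991)) = 1/(85656 - 1/49991) = 1/(4282029095/49991) = 49991/4282029095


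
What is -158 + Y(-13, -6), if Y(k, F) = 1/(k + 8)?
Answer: -791/5 ≈ -158.20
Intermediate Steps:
Y(k, F) = 1/(8 + k)
-158 + Y(-13, -6) = -158 + 1/(8 - 13) = -158 + 1/(-5) = -158 - ⅕ = -791/5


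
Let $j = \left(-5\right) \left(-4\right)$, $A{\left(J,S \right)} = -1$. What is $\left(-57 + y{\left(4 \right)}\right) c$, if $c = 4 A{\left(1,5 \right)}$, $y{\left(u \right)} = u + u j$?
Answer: $-108$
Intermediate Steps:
$j = 20$
$y{\left(u \right)} = 21 u$ ($y{\left(u \right)} = u + u 20 = u + 20 u = 21 u$)
$c = -4$ ($c = 4 \left(-1\right) = -4$)
$\left(-57 + y{\left(4 \right)}\right) c = \left(-57 + 21 \cdot 4\right) \left(-4\right) = \left(-57 + 84\right) \left(-4\right) = 27 \left(-4\right) = -108$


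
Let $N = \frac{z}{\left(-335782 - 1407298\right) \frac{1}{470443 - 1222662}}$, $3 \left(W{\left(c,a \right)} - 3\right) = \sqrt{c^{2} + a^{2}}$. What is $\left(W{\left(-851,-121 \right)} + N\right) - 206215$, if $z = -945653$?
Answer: $- \frac{1070782166967}{1743080} + \frac{\sqrt{738842}}{3} \approx -6.1402 \cdot 10^{5}$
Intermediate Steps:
$W{\left(c,a \right)} = 3 + \frac{\sqrt{a^{2} + c^{2}}}{3}$ ($W{\left(c,a \right)} = 3 + \frac{\sqrt{c^{2} + a^{2}}}{3} = 3 + \frac{\sqrt{a^{2} + c^{2}}}{3}$)
$N = - \frac{711338154007}{1743080}$ ($N = - \frac{945653}{\left(-335782 - 1407298\right) \frac{1}{470443 - 1222662}} = - \frac{945653}{\left(-1743080\right) \frac{1}{-752219}} = - \frac{945653}{\left(-1743080\right) \left(- \frac{1}{752219}\right)} = - \frac{945653}{\frac{1743080}{752219}} = \left(-945653\right) \frac{752219}{1743080} = - \frac{711338154007}{1743080} \approx -4.0809 \cdot 10^{5}$)
$\left(W{\left(-851,-121 \right)} + N\right) - 206215 = \left(\left(3 + \frac{\sqrt{\left(-121\right)^{2} + \left(-851\right)^{2}}}{3}\right) - \frac{711338154007}{1743080}\right) - 206215 = \left(\left(3 + \frac{\sqrt{14641 + 724201}}{3}\right) - \frac{711338154007}{1743080}\right) - 206215 = \left(\left(3 + \frac{\sqrt{738842}}{3}\right) - \frac{711338154007}{1743080}\right) - 206215 = \left(- \frac{711332924767}{1743080} + \frac{\sqrt{738842}}{3}\right) - 206215 = - \frac{1070782166967}{1743080} + \frac{\sqrt{738842}}{3}$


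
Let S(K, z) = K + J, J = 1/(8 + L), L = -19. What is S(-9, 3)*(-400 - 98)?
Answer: 49800/11 ≈ 4527.3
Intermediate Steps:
J = -1/11 (J = 1/(8 - 19) = 1/(-11) = -1/11 ≈ -0.090909)
S(K, z) = -1/11 + K (S(K, z) = K - 1/11 = -1/11 + K)
S(-9, 3)*(-400 - 98) = (-1/11 - 9)*(-400 - 98) = -100/11*(-498) = 49800/11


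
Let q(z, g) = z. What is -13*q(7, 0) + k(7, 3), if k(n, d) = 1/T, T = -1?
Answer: -92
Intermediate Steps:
k(n, d) = -1 (k(n, d) = 1/(-1) = -1)
-13*q(7, 0) + k(7, 3) = -13*7 - 1 = -91 - 1 = -92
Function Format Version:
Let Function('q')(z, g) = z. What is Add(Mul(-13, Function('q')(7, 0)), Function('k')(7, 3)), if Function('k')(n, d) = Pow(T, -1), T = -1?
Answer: -92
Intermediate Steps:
Function('k')(n, d) = -1 (Function('k')(n, d) = Pow(-1, -1) = -1)
Add(Mul(-13, Function('q')(7, 0)), Function('k')(7, 3)) = Add(Mul(-13, 7), -1) = Add(-91, -1) = -92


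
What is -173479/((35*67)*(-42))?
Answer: 173479/98490 ≈ 1.7614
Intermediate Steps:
-173479/((35*67)*(-42)) = -173479/(2345*(-42)) = -173479/(-98490) = -173479*(-1/98490) = 173479/98490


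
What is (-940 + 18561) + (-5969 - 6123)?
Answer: 5529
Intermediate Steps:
(-940 + 18561) + (-5969 - 6123) = 17621 - 12092 = 5529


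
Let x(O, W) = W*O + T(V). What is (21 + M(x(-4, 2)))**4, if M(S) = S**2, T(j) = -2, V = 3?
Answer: 214358881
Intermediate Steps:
x(O, W) = -2 + O*W (x(O, W) = W*O - 2 = O*W - 2 = -2 + O*W)
(21 + M(x(-4, 2)))**4 = (21 + (-2 - 4*2)**2)**4 = (21 + (-2 - 8)**2)**4 = (21 + (-10)**2)**4 = (21 + 100)**4 = 121**4 = 214358881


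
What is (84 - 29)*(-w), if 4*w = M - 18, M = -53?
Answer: 3905/4 ≈ 976.25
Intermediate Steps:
w = -71/4 (w = (-53 - 18)/4 = (¼)*(-71) = -71/4 ≈ -17.750)
(84 - 29)*(-w) = (84 - 29)*(-1*(-71/4)) = 55*(71/4) = 3905/4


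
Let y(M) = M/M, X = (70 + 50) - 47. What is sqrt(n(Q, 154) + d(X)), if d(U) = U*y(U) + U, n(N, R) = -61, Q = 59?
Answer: sqrt(85) ≈ 9.2195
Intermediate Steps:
X = 73 (X = 120 - 47 = 73)
y(M) = 1
d(U) = 2*U (d(U) = U*1 + U = U + U = 2*U)
sqrt(n(Q, 154) + d(X)) = sqrt(-61 + 2*73) = sqrt(-61 + 146) = sqrt(85)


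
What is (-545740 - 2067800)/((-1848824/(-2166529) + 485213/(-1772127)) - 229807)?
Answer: 1003433279250925782/88231062107352071 ≈ 11.373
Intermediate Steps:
(-545740 - 2067800)/((-1848824/(-2166529) + 485213/(-1772127)) - 229807) = -2613540/((-1848824*(-1/2166529) + 485213*(-1/1772127)) - 229807) = -2613540/((1848824/2166529 - 485213/1772127) - 229807) = -2613540/(2225122892971/3839364537183 - 229807) = -2613540/(-882310621073520710/3839364537183) = -2613540*(-3839364537183/882310621073520710) = 1003433279250925782/88231062107352071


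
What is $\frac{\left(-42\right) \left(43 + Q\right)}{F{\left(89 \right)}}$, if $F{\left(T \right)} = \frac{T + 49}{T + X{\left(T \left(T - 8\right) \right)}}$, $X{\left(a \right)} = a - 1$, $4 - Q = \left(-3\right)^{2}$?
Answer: $- \frac{1941002}{23} \approx -84391.0$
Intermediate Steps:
$Q = -5$ ($Q = 4 - \left(-3\right)^{2} = 4 - 9 = -5$)
$X{\left(a \right)} = -1 + a$
$F{\left(T \right)} = \frac{49 + T}{-1 + T + T \left(-8 + T\right)}$ ($F{\left(T \right)} = \frac{T + 49}{T + \left(-1 + T \left(T - 8\right)\right)} = \frac{49 + T}{T + \left(-1 + T \left(-8 + T\right)\right)} = \frac{49 + T}{-1 + T + T \left(-8 + T\right)}$)
$\frac{\left(-42\right) \left(43 + Q\right)}{F{\left(89 \right)}} = \frac{\left(-42\right) \left(43 - 5\right)}{\frac{1}{-1 + 89 + 89 \left(-8 + 89\right)} \left(49 + 89\right)} = \frac{\left(-42\right) 38}{\frac{1}{-1 + 89 + 89 \cdot 81} \cdot 138} = - \frac{1596}{\frac{1}{-1 + 89 + 7209} \cdot 138} = - \frac{1596}{\frac{1}{7297} \cdot 138} = - \frac{1596}{\frac{138}{7297}} = \left(-1596\right) \frac{7297}{138} = - \frac{1941002}{23}$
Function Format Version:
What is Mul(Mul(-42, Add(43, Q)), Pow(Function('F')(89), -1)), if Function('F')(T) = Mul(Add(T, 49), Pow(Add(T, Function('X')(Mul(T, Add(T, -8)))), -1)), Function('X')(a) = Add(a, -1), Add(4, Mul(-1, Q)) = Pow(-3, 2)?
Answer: Rational(-1941002, 23) ≈ -84391.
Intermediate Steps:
Q = -5 (Q = Add(4, Mul(-1, Pow(-3, 2))) = Add(4, Mul(-1, 9)) = Add(4, -9) = -5)
Function('X')(a) = Add(-1, a)
Function('F')(T) = Mul(Pow(Add(-1, T, Mul(T, Add(-8, T))), -1), Add(49, T)) (Function('F')(T) = Mul(Add(T, 49), Pow(Add(T, Add(-1, Mul(T, Add(T, -8)))), -1)) = Mul(Add(49, T), Pow(Add(T, Add(-1, Mul(T, Add(-8, T)))), -1)) = Mul(Add(49, T), Pow(Add(-1, T, Mul(T, Add(-8, T))), -1)) = Mul(Pow(Add(-1, T, Mul(T, Add(-8, T))), -1), Add(49, T)))
Mul(Mul(-42, Add(43, Q)), Pow(Function('F')(89), -1)) = Mul(Mul(-42, Add(43, -5)), Pow(Mul(Pow(Add(-1, 89, Mul(89, Add(-8, 89))), -1), Add(49, 89)), -1)) = Mul(Mul(-42, 38), Pow(Mul(Pow(Add(-1, 89, Mul(89, 81)), -1), 138), -1)) = Mul(-1596, Pow(Mul(Pow(Add(-1, 89, 7209), -1), 138), -1)) = Mul(-1596, Pow(Mul(Pow(7297, -1), 138), -1)) = Mul(-1596, Pow(Mul(Rational(1, 7297), 138), -1)) = Mul(-1596, Pow(Rational(138, 7297), -1)) = Mul(-1596, Rational(7297, 138)) = Rational(-1941002, 23)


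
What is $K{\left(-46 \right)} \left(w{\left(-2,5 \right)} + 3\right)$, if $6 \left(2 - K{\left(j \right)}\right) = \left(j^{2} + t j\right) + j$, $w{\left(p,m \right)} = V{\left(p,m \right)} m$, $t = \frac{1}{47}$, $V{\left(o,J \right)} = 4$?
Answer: $- \frac{1111820}{141} \approx -7885.3$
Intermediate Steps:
$t = \frac{1}{47} \approx 0.021277$
$w{\left(p,m \right)} = 4 m$
$K{\left(j \right)} = 2 - \frac{8 j}{47} - \frac{j^{2}}{6}$ ($K{\left(j \right)} = 2 - \frac{\left(j^{2} + \frac{j}{47}\right) + j}{6} = 2 - \frac{j^{2} + \frac{48 j}{47}}{6} = 2 - \left(\frac{j^{2}}{6} + \frac{8 j}{47}\right) = 2 - \frac{8 j}{47} - \frac{j^{2}}{6}$)
$K{\left(-46 \right)} \left(w{\left(-2,5 \right)} + 3\right) = \left(2 - - \frac{368}{47} - \frac{\left(-46\right)^{2}}{6}\right) \left(4 \cdot 5 + 3\right) = \left(2 + \frac{368}{47} - \frac{1058}{3}\right) \left(20 + 3\right) = \left(2 + \frac{368}{47} - \frac{1058}{3}\right) 23 = \left(- \frac{48340}{141}\right) 23 = - \frac{1111820}{141}$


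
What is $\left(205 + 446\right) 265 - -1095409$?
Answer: $1267924$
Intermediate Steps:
$\left(205 + 446\right) 265 - -1095409 = 651 \cdot 265 + 1095409 = 172515 + 1095409 = 1267924$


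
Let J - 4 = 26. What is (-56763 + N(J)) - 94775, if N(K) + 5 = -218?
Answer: -151761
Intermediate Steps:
J = 30 (J = 4 + 26 = 30)
N(K) = -223 (N(K) = -5 - 218 = -223)
(-56763 + N(J)) - 94775 = (-56763 - 223) - 94775 = -56986 - 94775 = -151761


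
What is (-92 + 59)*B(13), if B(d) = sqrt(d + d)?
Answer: -33*sqrt(26) ≈ -168.27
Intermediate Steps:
B(d) = sqrt(2)*sqrt(d) (B(d) = sqrt(2*d) = sqrt(2)*sqrt(d))
(-92 + 59)*B(13) = (-92 + 59)*(sqrt(2)*sqrt(13)) = -33*sqrt(26)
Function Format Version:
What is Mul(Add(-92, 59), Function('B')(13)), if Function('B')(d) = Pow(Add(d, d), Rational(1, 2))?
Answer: Mul(-33, Pow(26, Rational(1, 2))) ≈ -168.27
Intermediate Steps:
Function('B')(d) = Mul(Pow(2, Rational(1, 2)), Pow(d, Rational(1, 2))) (Function('B')(d) = Pow(Mul(2, d), Rational(1, 2)) = Mul(Pow(2, Rational(1, 2)), Pow(d, Rational(1, 2))))
Mul(Add(-92, 59), Function('B')(13)) = Mul(Add(-92, 59), Mul(Pow(2, Rational(1, 2)), Pow(13, Rational(1, 2)))) = Mul(-33, Pow(26, Rational(1, 2)))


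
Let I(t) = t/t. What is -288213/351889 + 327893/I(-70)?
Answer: 115381651664/351889 ≈ 3.2789e+5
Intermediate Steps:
I(t) = 1
-288213/351889 + 327893/I(-70) = -288213/351889 + 327893/1 = -288213*1/351889 + 327893*1 = -288213/351889 + 327893 = 115381651664/351889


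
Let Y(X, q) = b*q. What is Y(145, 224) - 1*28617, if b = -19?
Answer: -32873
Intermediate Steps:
Y(X, q) = -19*q
Y(145, 224) - 1*28617 = -19*224 - 1*28617 = -4256 - 28617 = -32873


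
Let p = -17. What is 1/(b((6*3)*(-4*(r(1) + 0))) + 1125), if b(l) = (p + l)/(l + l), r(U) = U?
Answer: 144/162089 ≈ 0.00088840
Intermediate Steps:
b(l) = (-17 + l)/(2*l) (b(l) = (-17 + l)/(l + l) = (-17 + l)/((2*l)) = (-17 + l)*(1/(2*l)) = (-17 + l)/(2*l))
1/(b((6*3)*(-4*(r(1) + 0))) + 1125) = 1/((-17 + (6*3)*(-4*(1 + 0)))/(2*(((6*3)*(-4*(1 + 0))))) + 1125) = 1/((-17 + 18*(-4*1))/(2*((18*(-4*1)))) + 1125) = 1/((-17 + 18*(-4))/(2*((18*(-4)))) + 1125) = 1/((½)*(-17 - 72)/(-72) + 1125) = 1/((½)*(-1/72)*(-89) + 1125) = 1/(89/144 + 1125) = 1/(162089/144) = 144/162089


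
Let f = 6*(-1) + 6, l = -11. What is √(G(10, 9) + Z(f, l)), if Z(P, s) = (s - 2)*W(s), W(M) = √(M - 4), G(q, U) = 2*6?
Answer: √(12 - 13*I*√15) ≈ 5.6462 - 4.4586*I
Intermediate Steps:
G(q, U) = 12
W(M) = √(-4 + M)
f = 0 (f = -6 + 6 = 0)
Z(P, s) = √(-4 + s)*(-2 + s) (Z(P, s) = (s - 2)*√(-4 + s) = (-2 + s)*√(-4 + s) = √(-4 + s)*(-2 + s))
√(G(10, 9) + Z(f, l)) = √(12 + √(-4 - 11)*(-2 - 11)) = √(12 + √(-15)*(-13)) = √(12 + (I*√15)*(-13)) = √(12 - 13*I*√15)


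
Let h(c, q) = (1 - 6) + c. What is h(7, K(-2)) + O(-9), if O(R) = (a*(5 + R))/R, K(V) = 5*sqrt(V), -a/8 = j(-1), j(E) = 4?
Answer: -110/9 ≈ -12.222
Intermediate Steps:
a = -32 (a = -8*4 = -32)
h(c, q) = -5 + c
O(R) = (-160 - 32*R)/R (O(R) = (-32*(5 + R))/R = (-160 - 32*R)/R)
h(7, K(-2)) + O(-9) = (-5 + 7) + (-32 - 160/(-9)) = 2 + (-32 - 160*(-1/9)) = 2 + (-32 + 160/9) = 2 - 128/9 = -110/9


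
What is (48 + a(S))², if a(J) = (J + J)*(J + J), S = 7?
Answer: 59536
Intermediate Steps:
a(J) = 4*J² (a(J) = (2*J)*(2*J) = 4*J²)
(48 + a(S))² = (48 + 4*7²)² = (48 + 4*49)² = (48 + 196)² = 244² = 59536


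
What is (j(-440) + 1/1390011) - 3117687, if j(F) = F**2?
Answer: -4064513094956/1390011 ≈ -2.9241e+6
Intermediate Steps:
(j(-440) + 1/1390011) - 3117687 = ((-440)**2 + 1/1390011) - 3117687 = (193600 + 1/1390011) - 3117687 = 269106129601/1390011 - 3117687 = -4064513094956/1390011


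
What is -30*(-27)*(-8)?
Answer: -6480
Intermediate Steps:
-30*(-27)*(-8) = 810*(-8) = -6480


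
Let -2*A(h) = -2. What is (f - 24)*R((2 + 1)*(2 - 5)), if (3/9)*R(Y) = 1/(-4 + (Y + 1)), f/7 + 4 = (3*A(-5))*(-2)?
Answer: 47/2 ≈ 23.500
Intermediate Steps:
A(h) = 1 (A(h) = -1/2*(-2) = 1)
f = -70 (f = -28 + 7*((3*1)*(-2)) = -28 + 7*(3*(-2)) = -28 + 7*(-6) = -28 - 42 = -70)
R(Y) = 3/(-3 + Y) (R(Y) = 3/(-4 + (Y + 1)) = 3/(-4 + (1 + Y)) = 3/(-3 + Y))
(f - 24)*R((2 + 1)*(2 - 5)) = (-70 - 24)*(3/(-3 + (2 + 1)*(2 - 5))) = -282/(-3 + 3*(-3)) = -282/(-3 - 9) = -282/(-12) = -282*(-1)/12 = -94*(-1/4) = 47/2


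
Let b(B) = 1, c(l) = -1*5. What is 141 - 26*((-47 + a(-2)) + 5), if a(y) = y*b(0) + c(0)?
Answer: 1415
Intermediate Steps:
c(l) = -5
a(y) = -5 + y (a(y) = y*1 - 5 = y - 5 = -5 + y)
141 - 26*((-47 + a(-2)) + 5) = 141 - 26*((-47 + (-5 - 2)) + 5) = 141 - 26*((-47 - 7) + 5) = 141 - 26*(-54 + 5) = 141 - 26*(-49) = 141 + 1274 = 1415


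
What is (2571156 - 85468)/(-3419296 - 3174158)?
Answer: -1242844/3296727 ≈ -0.37699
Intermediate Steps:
(2571156 - 85468)/(-3419296 - 3174158) = 2485688/(-6593454) = 2485688*(-1/6593454) = -1242844/3296727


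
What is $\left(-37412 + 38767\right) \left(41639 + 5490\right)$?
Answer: $63859795$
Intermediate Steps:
$\left(-37412 + 38767\right) \left(41639 + 5490\right) = 1355 \cdot 47129 = 63859795$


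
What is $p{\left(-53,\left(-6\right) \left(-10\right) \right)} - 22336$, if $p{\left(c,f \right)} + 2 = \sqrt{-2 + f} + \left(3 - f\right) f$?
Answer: $-25758 + \sqrt{58} \approx -25750.0$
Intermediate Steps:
$p{\left(c,f \right)} = -2 + \sqrt{-2 + f} + f \left(3 - f\right)$ ($p{\left(c,f \right)} = -2 + \left(\sqrt{-2 + f} + \left(3 - f\right) f\right) = -2 + \left(\sqrt{-2 + f} + f \left(3 - f\right)\right) = -2 + \sqrt{-2 + f} + f \left(3 - f\right)$)
$p{\left(-53,\left(-6\right) \left(-10\right) \right)} - 22336 = \left(-2 + \sqrt{-2 - -60} - \left(\left(-6\right) \left(-10\right)\right)^{2} + 3 \left(\left(-6\right) \left(-10\right)\right)\right) - 22336 = \left(-2 + \sqrt{-2 + 60} - 60^{2} + 3 \cdot 60\right) - 22336 = \left(-2 + \sqrt{58} - 3600 + 180\right) - 22336 = \left(-3422 + \sqrt{58}\right) - 22336 = -25758 + \sqrt{58}$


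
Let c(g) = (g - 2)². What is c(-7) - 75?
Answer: 6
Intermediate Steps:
c(g) = (-2 + g)²
c(-7) - 75 = (-2 - 7)² - 75 = (-9)² - 75 = 81 - 75 = 6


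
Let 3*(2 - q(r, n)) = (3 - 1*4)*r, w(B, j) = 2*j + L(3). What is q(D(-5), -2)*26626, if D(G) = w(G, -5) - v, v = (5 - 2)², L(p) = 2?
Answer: -292886/3 ≈ -97629.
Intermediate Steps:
v = 9 (v = 3² = 9)
w(B, j) = 2 + 2*j (w(B, j) = 2*j + 2 = 2 + 2*j)
D(G) = -17 (D(G) = (2 + 2*(-5)) - 1*9 = (2 - 10) - 9 = -8 - 9 = -17)
q(r, n) = 2 + r/3 (q(r, n) = 2 - (3 - 1*4)*r/3 = 2 - (3 - 4)*r/3 = 2 - (-1)*r/3 = 2 + r/3)
q(D(-5), -2)*26626 = (2 + (⅓)*(-17))*26626 = (2 - 17/3)*26626 = -11/3*26626 = -292886/3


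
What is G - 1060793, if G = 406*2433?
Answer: -72995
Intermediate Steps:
G = 987798
G - 1060793 = 987798 - 1060793 = -72995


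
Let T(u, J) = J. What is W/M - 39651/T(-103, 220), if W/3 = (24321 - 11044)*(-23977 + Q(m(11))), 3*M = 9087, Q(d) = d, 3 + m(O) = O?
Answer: -210156135459/666380 ≈ -3.1537e+5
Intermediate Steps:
m(O) = -3 + O
M = 3029 (M = (⅓)*9087 = 3029)
W = -954709239 (W = 3*((24321 - 11044)*(-23977 + (-3 + 11))) = 3*(13277*(-23977 + 8)) = 3*(13277*(-23969)) = 3*(-318236413) = -954709239)
W/M - 39651/T(-103, 220) = -954709239/3029 - 39651/220 = -210156135459/666380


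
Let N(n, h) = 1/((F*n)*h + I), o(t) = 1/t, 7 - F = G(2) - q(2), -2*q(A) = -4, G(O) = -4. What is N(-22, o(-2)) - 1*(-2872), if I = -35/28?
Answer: 1628428/567 ≈ 2872.0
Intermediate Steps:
q(A) = 2 (q(A) = -½*(-4) = 2)
I = -5/4 (I = -35*1/28 = -5/4 ≈ -1.2500)
F = 13 (F = 7 - (-4 - 1*2) = 7 - (-4 - 2) = 7 - 1*(-6) = 7 + 6 = 13)
N(n, h) = 1/(-5/4 + 13*h*n) (N(n, h) = 1/((13*n)*h - 5/4) = 1/(13*h*n - 5/4) = 1/(-5/4 + 13*h*n))
N(-22, o(-2)) - 1*(-2872) = 4/(-5 + 52*(-22)/(-2)) - 1*(-2872) = 4/(-5 + 52*(-½)*(-22)) + 2872 = 4/(-5 + 572) + 2872 = 4/567 + 2872 = 1628428/567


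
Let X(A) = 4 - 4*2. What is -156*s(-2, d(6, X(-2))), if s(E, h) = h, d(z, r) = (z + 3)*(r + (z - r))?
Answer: -8424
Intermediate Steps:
X(A) = -4 (X(A) = 4 - 8 = -4)
d(z, r) = z*(3 + z) (d(z, r) = (3 + z)*z = z*(3 + z))
-156*s(-2, d(6, X(-2))) = -936*(3 + 6) = -936*9 = -156*54 = -8424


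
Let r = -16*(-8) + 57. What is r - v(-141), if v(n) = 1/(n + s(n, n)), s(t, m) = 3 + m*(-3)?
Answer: 52724/285 ≈ 185.00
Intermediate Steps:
s(t, m) = 3 - 3*m
r = 185 (r = 128 + 57 = 185)
v(n) = 1/(3 - 2*n) (v(n) = 1/(n + (3 - 3*n)) = 1/(3 - 2*n))
r - v(-141) = 185 - (-1)/(-3 + 2*(-141)) = 185 - (-1)/(-3 - 282) = 185 - (-1)/(-285) = 185 - (-1)*(-1)/285 = 185 - 1*1/285 = 185 - 1/285 = 52724/285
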